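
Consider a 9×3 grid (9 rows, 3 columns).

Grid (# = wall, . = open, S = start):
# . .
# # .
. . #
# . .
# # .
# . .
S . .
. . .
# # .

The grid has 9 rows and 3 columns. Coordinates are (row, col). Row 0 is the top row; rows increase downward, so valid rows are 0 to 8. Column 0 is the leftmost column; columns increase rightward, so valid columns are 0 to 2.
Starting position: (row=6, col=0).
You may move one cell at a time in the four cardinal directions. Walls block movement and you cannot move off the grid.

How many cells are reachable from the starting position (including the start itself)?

Answer: Reachable cells: 14

Derivation:
BFS flood-fill from (row=6, col=0):
  Distance 0: (row=6, col=0)
  Distance 1: (row=6, col=1), (row=7, col=0)
  Distance 2: (row=5, col=1), (row=6, col=2), (row=7, col=1)
  Distance 3: (row=5, col=2), (row=7, col=2)
  Distance 4: (row=4, col=2), (row=8, col=2)
  Distance 5: (row=3, col=2)
  Distance 6: (row=3, col=1)
  Distance 7: (row=2, col=1)
  Distance 8: (row=2, col=0)
Total reachable: 14 (grid has 17 open cells total)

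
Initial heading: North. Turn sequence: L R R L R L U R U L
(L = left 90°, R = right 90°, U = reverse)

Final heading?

Answer: Final heading: North

Derivation:
Start: North
  L (left (90° counter-clockwise)) -> West
  R (right (90° clockwise)) -> North
  R (right (90° clockwise)) -> East
  L (left (90° counter-clockwise)) -> North
  R (right (90° clockwise)) -> East
  L (left (90° counter-clockwise)) -> North
  U (U-turn (180°)) -> South
  R (right (90° clockwise)) -> West
  U (U-turn (180°)) -> East
  L (left (90° counter-clockwise)) -> North
Final: North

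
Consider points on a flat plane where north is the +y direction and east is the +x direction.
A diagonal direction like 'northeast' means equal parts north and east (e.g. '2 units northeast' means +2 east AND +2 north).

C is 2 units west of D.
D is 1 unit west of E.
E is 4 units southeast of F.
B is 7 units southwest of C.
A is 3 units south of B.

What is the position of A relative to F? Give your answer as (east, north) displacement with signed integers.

Place F at the origin (east=0, north=0).
  E is 4 units southeast of F: delta (east=+4, north=-4); E at (east=4, north=-4).
  D is 1 unit west of E: delta (east=-1, north=+0); D at (east=3, north=-4).
  C is 2 units west of D: delta (east=-2, north=+0); C at (east=1, north=-4).
  B is 7 units southwest of C: delta (east=-7, north=-7); B at (east=-6, north=-11).
  A is 3 units south of B: delta (east=+0, north=-3); A at (east=-6, north=-14).
Therefore A relative to F: (east=-6, north=-14).

Answer: A is at (east=-6, north=-14) relative to F.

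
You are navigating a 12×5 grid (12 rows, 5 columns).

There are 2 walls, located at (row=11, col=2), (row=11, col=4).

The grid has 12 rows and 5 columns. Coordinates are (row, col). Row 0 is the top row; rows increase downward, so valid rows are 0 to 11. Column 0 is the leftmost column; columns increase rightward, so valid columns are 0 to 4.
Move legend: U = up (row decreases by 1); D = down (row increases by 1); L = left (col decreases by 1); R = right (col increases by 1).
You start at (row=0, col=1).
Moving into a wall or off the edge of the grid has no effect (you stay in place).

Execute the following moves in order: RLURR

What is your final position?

Answer: Final position: (row=0, col=3)

Derivation:
Start: (row=0, col=1)
  R (right): (row=0, col=1) -> (row=0, col=2)
  L (left): (row=0, col=2) -> (row=0, col=1)
  U (up): blocked, stay at (row=0, col=1)
  R (right): (row=0, col=1) -> (row=0, col=2)
  R (right): (row=0, col=2) -> (row=0, col=3)
Final: (row=0, col=3)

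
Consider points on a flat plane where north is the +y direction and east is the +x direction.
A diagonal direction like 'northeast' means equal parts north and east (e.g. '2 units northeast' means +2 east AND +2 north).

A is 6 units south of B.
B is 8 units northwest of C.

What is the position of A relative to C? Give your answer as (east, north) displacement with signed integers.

Place C at the origin (east=0, north=0).
  B is 8 units northwest of C: delta (east=-8, north=+8); B at (east=-8, north=8).
  A is 6 units south of B: delta (east=+0, north=-6); A at (east=-8, north=2).
Therefore A relative to C: (east=-8, north=2).

Answer: A is at (east=-8, north=2) relative to C.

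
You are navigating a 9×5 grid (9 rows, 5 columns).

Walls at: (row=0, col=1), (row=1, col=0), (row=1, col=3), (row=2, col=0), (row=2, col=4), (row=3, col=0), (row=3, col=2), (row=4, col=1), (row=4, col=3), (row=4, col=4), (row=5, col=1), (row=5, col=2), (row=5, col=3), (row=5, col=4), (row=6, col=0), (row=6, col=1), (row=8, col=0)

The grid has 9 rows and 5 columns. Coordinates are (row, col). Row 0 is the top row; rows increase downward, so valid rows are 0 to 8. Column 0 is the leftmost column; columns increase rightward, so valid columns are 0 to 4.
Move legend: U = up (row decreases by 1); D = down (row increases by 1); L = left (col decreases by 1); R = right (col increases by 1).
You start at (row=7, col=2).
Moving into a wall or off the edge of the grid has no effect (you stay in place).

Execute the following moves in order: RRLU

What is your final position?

Start: (row=7, col=2)
  R (right): (row=7, col=2) -> (row=7, col=3)
  R (right): (row=7, col=3) -> (row=7, col=4)
  L (left): (row=7, col=4) -> (row=7, col=3)
  U (up): (row=7, col=3) -> (row=6, col=3)
Final: (row=6, col=3)

Answer: Final position: (row=6, col=3)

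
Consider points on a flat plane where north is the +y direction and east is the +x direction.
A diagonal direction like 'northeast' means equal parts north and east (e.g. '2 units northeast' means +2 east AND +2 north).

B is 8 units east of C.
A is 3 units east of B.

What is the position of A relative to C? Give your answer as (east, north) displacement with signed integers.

Answer: A is at (east=11, north=0) relative to C.

Derivation:
Place C at the origin (east=0, north=0).
  B is 8 units east of C: delta (east=+8, north=+0); B at (east=8, north=0).
  A is 3 units east of B: delta (east=+3, north=+0); A at (east=11, north=0).
Therefore A relative to C: (east=11, north=0).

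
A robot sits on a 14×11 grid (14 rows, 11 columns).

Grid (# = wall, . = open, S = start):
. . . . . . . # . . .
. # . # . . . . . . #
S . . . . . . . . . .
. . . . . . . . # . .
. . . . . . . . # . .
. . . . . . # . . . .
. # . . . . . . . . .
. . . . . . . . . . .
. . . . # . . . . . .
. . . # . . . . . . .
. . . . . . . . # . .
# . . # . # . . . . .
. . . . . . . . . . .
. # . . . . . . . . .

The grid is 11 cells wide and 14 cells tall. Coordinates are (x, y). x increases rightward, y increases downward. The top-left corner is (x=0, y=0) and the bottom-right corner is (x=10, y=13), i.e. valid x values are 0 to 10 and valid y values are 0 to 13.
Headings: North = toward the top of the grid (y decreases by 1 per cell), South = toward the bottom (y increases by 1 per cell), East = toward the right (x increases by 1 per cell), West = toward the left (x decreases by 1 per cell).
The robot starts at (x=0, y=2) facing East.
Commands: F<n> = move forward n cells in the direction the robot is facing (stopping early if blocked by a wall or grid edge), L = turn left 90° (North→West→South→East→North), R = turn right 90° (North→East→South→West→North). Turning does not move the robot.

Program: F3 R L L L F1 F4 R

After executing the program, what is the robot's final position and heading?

Answer: Final position: (x=0, y=2), facing North

Derivation:
Start: (x=0, y=2), facing East
  F3: move forward 3, now at (x=3, y=2)
  R: turn right, now facing South
  L: turn left, now facing East
  L: turn left, now facing North
  L: turn left, now facing West
  F1: move forward 1, now at (x=2, y=2)
  F4: move forward 2/4 (blocked), now at (x=0, y=2)
  R: turn right, now facing North
Final: (x=0, y=2), facing North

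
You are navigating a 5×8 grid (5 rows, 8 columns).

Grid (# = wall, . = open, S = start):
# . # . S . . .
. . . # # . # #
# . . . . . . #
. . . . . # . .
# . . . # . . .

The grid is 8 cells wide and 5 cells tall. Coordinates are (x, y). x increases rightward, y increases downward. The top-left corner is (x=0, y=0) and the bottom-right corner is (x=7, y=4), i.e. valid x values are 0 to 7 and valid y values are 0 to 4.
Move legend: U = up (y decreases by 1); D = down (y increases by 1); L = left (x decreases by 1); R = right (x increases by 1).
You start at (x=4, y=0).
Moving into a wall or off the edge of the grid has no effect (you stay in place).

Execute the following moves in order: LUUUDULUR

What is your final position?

Start: (x=4, y=0)
  L (left): (x=4, y=0) -> (x=3, y=0)
  [×3]U (up): blocked, stay at (x=3, y=0)
  D (down): blocked, stay at (x=3, y=0)
  U (up): blocked, stay at (x=3, y=0)
  L (left): blocked, stay at (x=3, y=0)
  U (up): blocked, stay at (x=3, y=0)
  R (right): (x=3, y=0) -> (x=4, y=0)
Final: (x=4, y=0)

Answer: Final position: (x=4, y=0)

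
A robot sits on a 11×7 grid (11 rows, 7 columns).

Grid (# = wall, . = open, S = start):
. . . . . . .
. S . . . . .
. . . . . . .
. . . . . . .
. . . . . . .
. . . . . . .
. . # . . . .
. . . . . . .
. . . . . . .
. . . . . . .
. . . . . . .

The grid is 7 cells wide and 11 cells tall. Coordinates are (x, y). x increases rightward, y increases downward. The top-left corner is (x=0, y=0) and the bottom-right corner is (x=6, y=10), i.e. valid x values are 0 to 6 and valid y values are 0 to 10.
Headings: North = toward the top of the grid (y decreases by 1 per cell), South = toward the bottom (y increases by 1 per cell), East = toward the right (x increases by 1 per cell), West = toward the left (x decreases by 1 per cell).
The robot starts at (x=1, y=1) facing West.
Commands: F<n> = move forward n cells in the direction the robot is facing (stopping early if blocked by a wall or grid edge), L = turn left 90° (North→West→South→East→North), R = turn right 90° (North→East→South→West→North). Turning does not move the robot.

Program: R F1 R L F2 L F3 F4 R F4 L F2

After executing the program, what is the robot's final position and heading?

Start: (x=1, y=1), facing West
  R: turn right, now facing North
  F1: move forward 1, now at (x=1, y=0)
  R: turn right, now facing East
  L: turn left, now facing North
  F2: move forward 0/2 (blocked), now at (x=1, y=0)
  L: turn left, now facing West
  F3: move forward 1/3 (blocked), now at (x=0, y=0)
  F4: move forward 0/4 (blocked), now at (x=0, y=0)
  R: turn right, now facing North
  F4: move forward 0/4 (blocked), now at (x=0, y=0)
  L: turn left, now facing West
  F2: move forward 0/2 (blocked), now at (x=0, y=0)
Final: (x=0, y=0), facing West

Answer: Final position: (x=0, y=0), facing West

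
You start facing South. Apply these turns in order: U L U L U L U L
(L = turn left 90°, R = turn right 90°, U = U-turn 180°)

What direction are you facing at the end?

Answer: Final heading: South

Derivation:
Start: South
  U (U-turn (180°)) -> North
  L (left (90° counter-clockwise)) -> West
  U (U-turn (180°)) -> East
  L (left (90° counter-clockwise)) -> North
  U (U-turn (180°)) -> South
  L (left (90° counter-clockwise)) -> East
  U (U-turn (180°)) -> West
  L (left (90° counter-clockwise)) -> South
Final: South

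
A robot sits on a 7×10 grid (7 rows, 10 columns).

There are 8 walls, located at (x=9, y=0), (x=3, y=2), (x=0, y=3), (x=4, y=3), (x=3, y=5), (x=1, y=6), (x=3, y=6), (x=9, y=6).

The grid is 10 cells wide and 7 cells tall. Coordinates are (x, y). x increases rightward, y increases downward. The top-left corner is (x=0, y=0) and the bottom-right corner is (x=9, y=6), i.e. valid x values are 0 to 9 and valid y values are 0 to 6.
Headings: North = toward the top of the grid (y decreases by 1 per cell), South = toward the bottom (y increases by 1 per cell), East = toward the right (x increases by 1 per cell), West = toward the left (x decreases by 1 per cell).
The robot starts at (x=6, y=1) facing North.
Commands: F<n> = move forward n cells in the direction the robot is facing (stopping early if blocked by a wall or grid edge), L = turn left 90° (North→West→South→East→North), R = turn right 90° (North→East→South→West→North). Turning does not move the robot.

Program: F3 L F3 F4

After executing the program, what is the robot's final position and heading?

Answer: Final position: (x=0, y=0), facing West

Derivation:
Start: (x=6, y=1), facing North
  F3: move forward 1/3 (blocked), now at (x=6, y=0)
  L: turn left, now facing West
  F3: move forward 3, now at (x=3, y=0)
  F4: move forward 3/4 (blocked), now at (x=0, y=0)
Final: (x=0, y=0), facing West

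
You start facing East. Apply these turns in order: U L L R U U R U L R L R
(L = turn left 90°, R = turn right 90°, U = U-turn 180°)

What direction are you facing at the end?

Start: East
  U (U-turn (180°)) -> West
  L (left (90° counter-clockwise)) -> South
  L (left (90° counter-clockwise)) -> East
  R (right (90° clockwise)) -> South
  U (U-turn (180°)) -> North
  U (U-turn (180°)) -> South
  R (right (90° clockwise)) -> West
  U (U-turn (180°)) -> East
  L (left (90° counter-clockwise)) -> North
  R (right (90° clockwise)) -> East
  L (left (90° counter-clockwise)) -> North
  R (right (90° clockwise)) -> East
Final: East

Answer: Final heading: East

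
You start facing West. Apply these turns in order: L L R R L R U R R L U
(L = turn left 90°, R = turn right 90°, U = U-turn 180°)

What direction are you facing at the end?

Answer: Final heading: North

Derivation:
Start: West
  L (left (90° counter-clockwise)) -> South
  L (left (90° counter-clockwise)) -> East
  R (right (90° clockwise)) -> South
  R (right (90° clockwise)) -> West
  L (left (90° counter-clockwise)) -> South
  R (right (90° clockwise)) -> West
  U (U-turn (180°)) -> East
  R (right (90° clockwise)) -> South
  R (right (90° clockwise)) -> West
  L (left (90° counter-clockwise)) -> South
  U (U-turn (180°)) -> North
Final: North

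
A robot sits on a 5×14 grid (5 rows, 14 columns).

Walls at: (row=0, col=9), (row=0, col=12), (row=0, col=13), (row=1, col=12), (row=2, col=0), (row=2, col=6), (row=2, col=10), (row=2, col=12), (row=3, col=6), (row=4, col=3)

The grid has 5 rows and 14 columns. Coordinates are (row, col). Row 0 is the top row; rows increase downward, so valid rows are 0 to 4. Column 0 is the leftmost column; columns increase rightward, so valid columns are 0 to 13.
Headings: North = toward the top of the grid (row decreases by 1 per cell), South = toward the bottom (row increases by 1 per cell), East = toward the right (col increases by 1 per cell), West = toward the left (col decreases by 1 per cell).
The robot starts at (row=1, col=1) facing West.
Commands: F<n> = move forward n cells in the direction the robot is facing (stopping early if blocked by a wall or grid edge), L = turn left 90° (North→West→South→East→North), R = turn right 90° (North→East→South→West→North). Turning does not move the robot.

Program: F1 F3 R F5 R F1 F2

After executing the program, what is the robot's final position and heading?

Start: (row=1, col=1), facing West
  F1: move forward 1, now at (row=1, col=0)
  F3: move forward 0/3 (blocked), now at (row=1, col=0)
  R: turn right, now facing North
  F5: move forward 1/5 (blocked), now at (row=0, col=0)
  R: turn right, now facing East
  F1: move forward 1, now at (row=0, col=1)
  F2: move forward 2, now at (row=0, col=3)
Final: (row=0, col=3), facing East

Answer: Final position: (row=0, col=3), facing East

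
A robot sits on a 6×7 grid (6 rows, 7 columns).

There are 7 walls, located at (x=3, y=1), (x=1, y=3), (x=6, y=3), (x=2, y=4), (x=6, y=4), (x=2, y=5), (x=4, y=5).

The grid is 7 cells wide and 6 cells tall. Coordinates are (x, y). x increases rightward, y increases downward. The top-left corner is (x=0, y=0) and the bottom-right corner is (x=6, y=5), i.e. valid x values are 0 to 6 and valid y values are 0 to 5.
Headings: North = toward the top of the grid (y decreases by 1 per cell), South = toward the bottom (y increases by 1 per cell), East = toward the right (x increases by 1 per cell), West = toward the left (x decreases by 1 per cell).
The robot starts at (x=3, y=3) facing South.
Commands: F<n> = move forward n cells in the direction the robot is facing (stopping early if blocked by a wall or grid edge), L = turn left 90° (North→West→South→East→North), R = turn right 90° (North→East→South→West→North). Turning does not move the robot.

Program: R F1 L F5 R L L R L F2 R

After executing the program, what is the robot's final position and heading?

Answer: Final position: (x=4, y=3), facing South

Derivation:
Start: (x=3, y=3), facing South
  R: turn right, now facing West
  F1: move forward 1, now at (x=2, y=3)
  L: turn left, now facing South
  F5: move forward 0/5 (blocked), now at (x=2, y=3)
  R: turn right, now facing West
  L: turn left, now facing South
  L: turn left, now facing East
  R: turn right, now facing South
  L: turn left, now facing East
  F2: move forward 2, now at (x=4, y=3)
  R: turn right, now facing South
Final: (x=4, y=3), facing South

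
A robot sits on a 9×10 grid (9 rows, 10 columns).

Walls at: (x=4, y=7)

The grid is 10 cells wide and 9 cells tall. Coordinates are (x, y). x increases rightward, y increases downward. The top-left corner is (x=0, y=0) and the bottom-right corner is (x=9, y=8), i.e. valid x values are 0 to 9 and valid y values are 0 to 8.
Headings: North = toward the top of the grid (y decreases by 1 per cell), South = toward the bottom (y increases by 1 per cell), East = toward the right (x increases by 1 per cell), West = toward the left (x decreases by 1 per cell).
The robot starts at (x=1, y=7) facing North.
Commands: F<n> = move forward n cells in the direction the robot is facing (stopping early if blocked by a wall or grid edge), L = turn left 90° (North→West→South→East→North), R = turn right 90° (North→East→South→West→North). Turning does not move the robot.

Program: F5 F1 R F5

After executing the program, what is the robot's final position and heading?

Answer: Final position: (x=6, y=1), facing East

Derivation:
Start: (x=1, y=7), facing North
  F5: move forward 5, now at (x=1, y=2)
  F1: move forward 1, now at (x=1, y=1)
  R: turn right, now facing East
  F5: move forward 5, now at (x=6, y=1)
Final: (x=6, y=1), facing East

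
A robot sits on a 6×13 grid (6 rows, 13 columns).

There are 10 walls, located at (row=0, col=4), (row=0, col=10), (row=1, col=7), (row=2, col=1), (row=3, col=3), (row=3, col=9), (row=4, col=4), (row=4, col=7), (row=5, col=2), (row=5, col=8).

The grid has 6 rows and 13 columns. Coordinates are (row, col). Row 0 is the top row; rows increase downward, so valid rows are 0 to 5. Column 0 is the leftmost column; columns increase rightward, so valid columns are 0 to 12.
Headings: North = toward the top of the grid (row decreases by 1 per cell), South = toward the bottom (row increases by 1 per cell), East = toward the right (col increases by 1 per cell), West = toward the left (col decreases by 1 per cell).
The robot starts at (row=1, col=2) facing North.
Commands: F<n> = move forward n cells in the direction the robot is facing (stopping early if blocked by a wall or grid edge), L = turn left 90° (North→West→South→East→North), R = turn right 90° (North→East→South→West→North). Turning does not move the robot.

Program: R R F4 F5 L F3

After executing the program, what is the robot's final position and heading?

Start: (row=1, col=2), facing North
  R: turn right, now facing East
  R: turn right, now facing South
  F4: move forward 3/4 (blocked), now at (row=4, col=2)
  F5: move forward 0/5 (blocked), now at (row=4, col=2)
  L: turn left, now facing East
  F3: move forward 1/3 (blocked), now at (row=4, col=3)
Final: (row=4, col=3), facing East

Answer: Final position: (row=4, col=3), facing East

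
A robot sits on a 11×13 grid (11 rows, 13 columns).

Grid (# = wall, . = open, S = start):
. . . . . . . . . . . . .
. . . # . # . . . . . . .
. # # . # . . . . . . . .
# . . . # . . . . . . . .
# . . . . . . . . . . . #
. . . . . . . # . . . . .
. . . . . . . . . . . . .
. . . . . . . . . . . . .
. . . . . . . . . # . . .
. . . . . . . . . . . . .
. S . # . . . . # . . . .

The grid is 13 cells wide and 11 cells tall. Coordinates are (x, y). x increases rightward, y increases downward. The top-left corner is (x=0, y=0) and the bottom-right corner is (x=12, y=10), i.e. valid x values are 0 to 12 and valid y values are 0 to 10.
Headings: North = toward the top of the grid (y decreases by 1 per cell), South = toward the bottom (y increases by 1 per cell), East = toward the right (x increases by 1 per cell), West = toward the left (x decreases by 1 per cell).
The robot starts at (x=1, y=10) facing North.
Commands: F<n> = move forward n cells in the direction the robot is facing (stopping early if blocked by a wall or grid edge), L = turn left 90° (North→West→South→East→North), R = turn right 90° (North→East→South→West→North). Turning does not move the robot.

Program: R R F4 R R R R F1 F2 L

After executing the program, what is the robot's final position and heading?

Answer: Final position: (x=1, y=10), facing East

Derivation:
Start: (x=1, y=10), facing North
  R: turn right, now facing East
  R: turn right, now facing South
  F4: move forward 0/4 (blocked), now at (x=1, y=10)
  R: turn right, now facing West
  R: turn right, now facing North
  R: turn right, now facing East
  R: turn right, now facing South
  F1: move forward 0/1 (blocked), now at (x=1, y=10)
  F2: move forward 0/2 (blocked), now at (x=1, y=10)
  L: turn left, now facing East
Final: (x=1, y=10), facing East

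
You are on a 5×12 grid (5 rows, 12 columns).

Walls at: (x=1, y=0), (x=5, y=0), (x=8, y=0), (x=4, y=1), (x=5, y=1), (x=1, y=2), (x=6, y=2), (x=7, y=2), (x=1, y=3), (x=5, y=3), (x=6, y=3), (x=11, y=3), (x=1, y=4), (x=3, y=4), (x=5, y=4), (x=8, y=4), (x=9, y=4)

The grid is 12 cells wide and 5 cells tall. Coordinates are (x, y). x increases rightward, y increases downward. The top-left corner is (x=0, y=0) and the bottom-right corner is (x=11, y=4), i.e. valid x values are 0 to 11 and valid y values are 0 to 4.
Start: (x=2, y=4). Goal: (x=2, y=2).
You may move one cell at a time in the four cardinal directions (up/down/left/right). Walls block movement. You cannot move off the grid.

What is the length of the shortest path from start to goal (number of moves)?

BFS from (x=2, y=4) until reaching (x=2, y=2):
  Distance 0: (x=2, y=4)
  Distance 1: (x=2, y=3)
  Distance 2: (x=2, y=2), (x=3, y=3)  <- goal reached here
One shortest path (2 moves): (x=2, y=4) -> (x=2, y=3) -> (x=2, y=2)

Answer: Shortest path length: 2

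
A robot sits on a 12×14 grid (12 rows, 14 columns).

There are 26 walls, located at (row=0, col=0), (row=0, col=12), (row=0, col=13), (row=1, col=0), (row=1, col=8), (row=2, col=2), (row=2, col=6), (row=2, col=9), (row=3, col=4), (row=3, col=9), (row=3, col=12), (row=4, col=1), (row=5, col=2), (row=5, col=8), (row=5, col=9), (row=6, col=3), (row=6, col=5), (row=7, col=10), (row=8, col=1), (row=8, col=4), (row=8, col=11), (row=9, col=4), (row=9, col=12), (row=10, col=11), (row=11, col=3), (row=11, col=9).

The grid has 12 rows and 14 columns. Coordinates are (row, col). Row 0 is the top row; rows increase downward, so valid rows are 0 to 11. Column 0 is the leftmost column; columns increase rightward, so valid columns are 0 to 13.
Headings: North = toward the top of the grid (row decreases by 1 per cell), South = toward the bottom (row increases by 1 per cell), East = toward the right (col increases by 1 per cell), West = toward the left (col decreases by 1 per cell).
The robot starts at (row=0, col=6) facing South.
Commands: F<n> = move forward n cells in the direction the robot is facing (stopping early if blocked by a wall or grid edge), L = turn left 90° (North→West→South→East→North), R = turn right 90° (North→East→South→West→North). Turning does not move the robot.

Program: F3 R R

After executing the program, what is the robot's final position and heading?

Answer: Final position: (row=1, col=6), facing North

Derivation:
Start: (row=0, col=6), facing South
  F3: move forward 1/3 (blocked), now at (row=1, col=6)
  R: turn right, now facing West
  R: turn right, now facing North
Final: (row=1, col=6), facing North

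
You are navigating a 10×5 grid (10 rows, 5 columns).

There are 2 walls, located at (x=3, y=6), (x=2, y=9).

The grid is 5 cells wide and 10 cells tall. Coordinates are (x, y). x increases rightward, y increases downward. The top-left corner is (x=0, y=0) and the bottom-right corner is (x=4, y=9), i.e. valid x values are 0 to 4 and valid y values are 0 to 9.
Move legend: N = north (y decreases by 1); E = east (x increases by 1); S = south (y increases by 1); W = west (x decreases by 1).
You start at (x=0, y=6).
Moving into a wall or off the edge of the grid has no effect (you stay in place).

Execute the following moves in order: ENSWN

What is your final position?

Answer: Final position: (x=0, y=5)

Derivation:
Start: (x=0, y=6)
  E (east): (x=0, y=6) -> (x=1, y=6)
  N (north): (x=1, y=6) -> (x=1, y=5)
  S (south): (x=1, y=5) -> (x=1, y=6)
  W (west): (x=1, y=6) -> (x=0, y=6)
  N (north): (x=0, y=6) -> (x=0, y=5)
Final: (x=0, y=5)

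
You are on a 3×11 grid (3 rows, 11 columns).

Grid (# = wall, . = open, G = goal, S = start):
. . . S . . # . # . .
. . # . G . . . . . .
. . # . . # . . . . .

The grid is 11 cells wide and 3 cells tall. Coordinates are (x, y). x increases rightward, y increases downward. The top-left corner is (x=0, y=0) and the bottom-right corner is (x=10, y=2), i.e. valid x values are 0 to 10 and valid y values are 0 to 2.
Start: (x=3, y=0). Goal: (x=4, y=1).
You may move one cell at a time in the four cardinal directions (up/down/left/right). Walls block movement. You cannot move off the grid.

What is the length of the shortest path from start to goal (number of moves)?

BFS from (x=3, y=0) until reaching (x=4, y=1):
  Distance 0: (x=3, y=0)
  Distance 1: (x=2, y=0), (x=4, y=0), (x=3, y=1)
  Distance 2: (x=1, y=0), (x=5, y=0), (x=4, y=1), (x=3, y=2)  <- goal reached here
One shortest path (2 moves): (x=3, y=0) -> (x=4, y=0) -> (x=4, y=1)

Answer: Shortest path length: 2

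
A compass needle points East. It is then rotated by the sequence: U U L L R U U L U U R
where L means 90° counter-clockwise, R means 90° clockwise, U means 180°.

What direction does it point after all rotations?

Start: East
  U (U-turn (180°)) -> West
  U (U-turn (180°)) -> East
  L (left (90° counter-clockwise)) -> North
  L (left (90° counter-clockwise)) -> West
  R (right (90° clockwise)) -> North
  U (U-turn (180°)) -> South
  U (U-turn (180°)) -> North
  L (left (90° counter-clockwise)) -> West
  U (U-turn (180°)) -> East
  U (U-turn (180°)) -> West
  R (right (90° clockwise)) -> North
Final: North

Answer: Final heading: North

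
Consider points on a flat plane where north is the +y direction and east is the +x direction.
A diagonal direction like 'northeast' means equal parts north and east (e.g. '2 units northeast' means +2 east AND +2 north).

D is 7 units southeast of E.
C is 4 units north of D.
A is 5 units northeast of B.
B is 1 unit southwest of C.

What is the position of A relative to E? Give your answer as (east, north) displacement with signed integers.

Place E at the origin (east=0, north=0).
  D is 7 units southeast of E: delta (east=+7, north=-7); D at (east=7, north=-7).
  C is 4 units north of D: delta (east=+0, north=+4); C at (east=7, north=-3).
  B is 1 unit southwest of C: delta (east=-1, north=-1); B at (east=6, north=-4).
  A is 5 units northeast of B: delta (east=+5, north=+5); A at (east=11, north=1).
Therefore A relative to E: (east=11, north=1).

Answer: A is at (east=11, north=1) relative to E.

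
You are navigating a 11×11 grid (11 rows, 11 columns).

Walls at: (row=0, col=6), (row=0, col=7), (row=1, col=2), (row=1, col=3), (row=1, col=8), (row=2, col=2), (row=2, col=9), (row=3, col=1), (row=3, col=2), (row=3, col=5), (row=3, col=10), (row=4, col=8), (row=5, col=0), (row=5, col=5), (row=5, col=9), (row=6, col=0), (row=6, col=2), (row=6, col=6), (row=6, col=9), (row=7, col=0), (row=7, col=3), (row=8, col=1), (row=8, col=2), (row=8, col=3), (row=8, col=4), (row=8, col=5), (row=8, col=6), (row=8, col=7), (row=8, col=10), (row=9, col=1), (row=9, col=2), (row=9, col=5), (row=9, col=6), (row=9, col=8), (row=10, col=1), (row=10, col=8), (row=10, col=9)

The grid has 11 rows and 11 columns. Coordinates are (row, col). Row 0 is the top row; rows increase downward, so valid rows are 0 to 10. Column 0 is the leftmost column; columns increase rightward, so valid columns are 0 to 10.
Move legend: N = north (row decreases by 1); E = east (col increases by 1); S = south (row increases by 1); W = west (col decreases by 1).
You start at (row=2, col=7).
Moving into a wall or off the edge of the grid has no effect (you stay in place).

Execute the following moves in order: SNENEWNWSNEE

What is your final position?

Answer: Final position: (row=1, col=7)

Derivation:
Start: (row=2, col=7)
  S (south): (row=2, col=7) -> (row=3, col=7)
  N (north): (row=3, col=7) -> (row=2, col=7)
  E (east): (row=2, col=7) -> (row=2, col=8)
  N (north): blocked, stay at (row=2, col=8)
  E (east): blocked, stay at (row=2, col=8)
  W (west): (row=2, col=8) -> (row=2, col=7)
  N (north): (row=2, col=7) -> (row=1, col=7)
  W (west): (row=1, col=7) -> (row=1, col=6)
  S (south): (row=1, col=6) -> (row=2, col=6)
  N (north): (row=2, col=6) -> (row=1, col=6)
  E (east): (row=1, col=6) -> (row=1, col=7)
  E (east): blocked, stay at (row=1, col=7)
Final: (row=1, col=7)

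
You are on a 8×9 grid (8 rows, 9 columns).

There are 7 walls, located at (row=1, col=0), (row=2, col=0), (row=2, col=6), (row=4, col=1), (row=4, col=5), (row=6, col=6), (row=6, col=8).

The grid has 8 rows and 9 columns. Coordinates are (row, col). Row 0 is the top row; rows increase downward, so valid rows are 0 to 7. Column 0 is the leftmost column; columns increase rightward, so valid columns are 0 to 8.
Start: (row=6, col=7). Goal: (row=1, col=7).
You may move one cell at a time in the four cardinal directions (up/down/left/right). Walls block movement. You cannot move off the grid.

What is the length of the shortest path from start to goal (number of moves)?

BFS from (row=6, col=7) until reaching (row=1, col=7):
  Distance 0: (row=6, col=7)
  Distance 1: (row=5, col=7), (row=7, col=7)
  Distance 2: (row=4, col=7), (row=5, col=6), (row=5, col=8), (row=7, col=6), (row=7, col=8)
  Distance 3: (row=3, col=7), (row=4, col=6), (row=4, col=8), (row=5, col=5), (row=7, col=5)
  Distance 4: (row=2, col=7), (row=3, col=6), (row=3, col=8), (row=5, col=4), (row=6, col=5), (row=7, col=4)
  Distance 5: (row=1, col=7), (row=2, col=8), (row=3, col=5), (row=4, col=4), (row=5, col=3), (row=6, col=4), (row=7, col=3)  <- goal reached here
One shortest path (5 moves): (row=6, col=7) -> (row=5, col=7) -> (row=4, col=7) -> (row=3, col=7) -> (row=2, col=7) -> (row=1, col=7)

Answer: Shortest path length: 5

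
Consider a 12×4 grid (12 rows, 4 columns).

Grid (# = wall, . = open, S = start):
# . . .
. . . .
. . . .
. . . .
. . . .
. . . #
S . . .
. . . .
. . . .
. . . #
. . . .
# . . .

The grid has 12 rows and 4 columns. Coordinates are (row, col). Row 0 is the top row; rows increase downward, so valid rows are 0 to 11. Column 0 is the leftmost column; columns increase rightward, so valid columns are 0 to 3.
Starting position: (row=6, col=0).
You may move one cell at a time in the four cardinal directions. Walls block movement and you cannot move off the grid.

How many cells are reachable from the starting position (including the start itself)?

Answer: Reachable cells: 44

Derivation:
BFS flood-fill from (row=6, col=0):
  Distance 0: (row=6, col=0)
  Distance 1: (row=5, col=0), (row=6, col=1), (row=7, col=0)
  Distance 2: (row=4, col=0), (row=5, col=1), (row=6, col=2), (row=7, col=1), (row=8, col=0)
  Distance 3: (row=3, col=0), (row=4, col=1), (row=5, col=2), (row=6, col=3), (row=7, col=2), (row=8, col=1), (row=9, col=0)
  Distance 4: (row=2, col=0), (row=3, col=1), (row=4, col=2), (row=7, col=3), (row=8, col=2), (row=9, col=1), (row=10, col=0)
  Distance 5: (row=1, col=0), (row=2, col=1), (row=3, col=2), (row=4, col=3), (row=8, col=3), (row=9, col=2), (row=10, col=1)
  Distance 6: (row=1, col=1), (row=2, col=2), (row=3, col=3), (row=10, col=2), (row=11, col=1)
  Distance 7: (row=0, col=1), (row=1, col=2), (row=2, col=3), (row=10, col=3), (row=11, col=2)
  Distance 8: (row=0, col=2), (row=1, col=3), (row=11, col=3)
  Distance 9: (row=0, col=3)
Total reachable: 44 (grid has 44 open cells total)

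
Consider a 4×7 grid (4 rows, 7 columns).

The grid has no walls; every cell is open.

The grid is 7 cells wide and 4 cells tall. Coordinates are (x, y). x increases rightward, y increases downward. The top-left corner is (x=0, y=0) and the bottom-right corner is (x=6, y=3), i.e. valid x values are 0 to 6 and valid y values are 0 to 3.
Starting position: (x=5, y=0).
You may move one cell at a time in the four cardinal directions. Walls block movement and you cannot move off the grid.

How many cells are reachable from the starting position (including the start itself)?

BFS flood-fill from (x=5, y=0):
  Distance 0: (x=5, y=0)
  Distance 1: (x=4, y=0), (x=6, y=0), (x=5, y=1)
  Distance 2: (x=3, y=0), (x=4, y=1), (x=6, y=1), (x=5, y=2)
  Distance 3: (x=2, y=0), (x=3, y=1), (x=4, y=2), (x=6, y=2), (x=5, y=3)
  Distance 4: (x=1, y=0), (x=2, y=1), (x=3, y=2), (x=4, y=3), (x=6, y=3)
  Distance 5: (x=0, y=0), (x=1, y=1), (x=2, y=2), (x=3, y=3)
  Distance 6: (x=0, y=1), (x=1, y=2), (x=2, y=3)
  Distance 7: (x=0, y=2), (x=1, y=3)
  Distance 8: (x=0, y=3)
Total reachable: 28 (grid has 28 open cells total)

Answer: Reachable cells: 28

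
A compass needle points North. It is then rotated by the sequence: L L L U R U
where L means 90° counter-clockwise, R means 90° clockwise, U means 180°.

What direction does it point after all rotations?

Answer: Final heading: South

Derivation:
Start: North
  L (left (90° counter-clockwise)) -> West
  L (left (90° counter-clockwise)) -> South
  L (left (90° counter-clockwise)) -> East
  U (U-turn (180°)) -> West
  R (right (90° clockwise)) -> North
  U (U-turn (180°)) -> South
Final: South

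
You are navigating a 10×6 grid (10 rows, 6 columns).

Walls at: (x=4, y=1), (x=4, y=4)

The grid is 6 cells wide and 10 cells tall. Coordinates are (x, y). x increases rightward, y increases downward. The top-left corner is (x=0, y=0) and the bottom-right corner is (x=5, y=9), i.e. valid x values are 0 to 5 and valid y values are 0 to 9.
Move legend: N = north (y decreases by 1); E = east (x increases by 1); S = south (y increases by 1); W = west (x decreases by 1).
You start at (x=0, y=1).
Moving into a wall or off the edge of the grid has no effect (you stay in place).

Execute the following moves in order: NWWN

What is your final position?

Answer: Final position: (x=0, y=0)

Derivation:
Start: (x=0, y=1)
  N (north): (x=0, y=1) -> (x=0, y=0)
  W (west): blocked, stay at (x=0, y=0)
  W (west): blocked, stay at (x=0, y=0)
  N (north): blocked, stay at (x=0, y=0)
Final: (x=0, y=0)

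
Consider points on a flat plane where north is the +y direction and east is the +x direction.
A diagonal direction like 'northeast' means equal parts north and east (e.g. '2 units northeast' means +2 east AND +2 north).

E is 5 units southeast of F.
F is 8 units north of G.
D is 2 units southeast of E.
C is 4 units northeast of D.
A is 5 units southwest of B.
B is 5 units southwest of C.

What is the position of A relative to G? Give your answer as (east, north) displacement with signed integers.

Place G at the origin (east=0, north=0).
  F is 8 units north of G: delta (east=+0, north=+8); F at (east=0, north=8).
  E is 5 units southeast of F: delta (east=+5, north=-5); E at (east=5, north=3).
  D is 2 units southeast of E: delta (east=+2, north=-2); D at (east=7, north=1).
  C is 4 units northeast of D: delta (east=+4, north=+4); C at (east=11, north=5).
  B is 5 units southwest of C: delta (east=-5, north=-5); B at (east=6, north=0).
  A is 5 units southwest of B: delta (east=-5, north=-5); A at (east=1, north=-5).
Therefore A relative to G: (east=1, north=-5).

Answer: A is at (east=1, north=-5) relative to G.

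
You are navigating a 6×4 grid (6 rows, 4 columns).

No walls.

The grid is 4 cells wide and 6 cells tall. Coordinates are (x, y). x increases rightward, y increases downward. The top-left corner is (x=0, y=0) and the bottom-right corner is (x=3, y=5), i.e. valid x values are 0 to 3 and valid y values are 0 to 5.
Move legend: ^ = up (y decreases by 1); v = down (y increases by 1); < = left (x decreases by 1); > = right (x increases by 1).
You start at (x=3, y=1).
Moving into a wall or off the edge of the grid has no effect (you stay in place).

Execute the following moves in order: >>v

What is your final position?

Start: (x=3, y=1)
  > (right): blocked, stay at (x=3, y=1)
  > (right): blocked, stay at (x=3, y=1)
  v (down): (x=3, y=1) -> (x=3, y=2)
Final: (x=3, y=2)

Answer: Final position: (x=3, y=2)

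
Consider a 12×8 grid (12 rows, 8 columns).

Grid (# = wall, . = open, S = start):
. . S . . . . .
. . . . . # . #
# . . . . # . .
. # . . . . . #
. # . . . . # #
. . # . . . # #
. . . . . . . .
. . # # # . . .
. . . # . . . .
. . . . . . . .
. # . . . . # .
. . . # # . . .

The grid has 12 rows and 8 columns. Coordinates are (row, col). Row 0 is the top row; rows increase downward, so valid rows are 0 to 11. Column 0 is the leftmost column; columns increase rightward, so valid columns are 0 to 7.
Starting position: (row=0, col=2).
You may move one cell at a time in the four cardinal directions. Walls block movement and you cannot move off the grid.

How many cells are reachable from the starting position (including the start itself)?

BFS flood-fill from (row=0, col=2):
  Distance 0: (row=0, col=2)
  Distance 1: (row=0, col=1), (row=0, col=3), (row=1, col=2)
  Distance 2: (row=0, col=0), (row=0, col=4), (row=1, col=1), (row=1, col=3), (row=2, col=2)
  Distance 3: (row=0, col=5), (row=1, col=0), (row=1, col=4), (row=2, col=1), (row=2, col=3), (row=3, col=2)
  Distance 4: (row=0, col=6), (row=2, col=4), (row=3, col=3), (row=4, col=2)
  Distance 5: (row=0, col=7), (row=1, col=6), (row=3, col=4), (row=4, col=3)
  Distance 6: (row=2, col=6), (row=3, col=5), (row=4, col=4), (row=5, col=3)
  Distance 7: (row=2, col=7), (row=3, col=6), (row=4, col=5), (row=5, col=4), (row=6, col=3)
  Distance 8: (row=5, col=5), (row=6, col=2), (row=6, col=4)
  Distance 9: (row=6, col=1), (row=6, col=5)
  Distance 10: (row=5, col=1), (row=6, col=0), (row=6, col=6), (row=7, col=1), (row=7, col=5)
  Distance 11: (row=5, col=0), (row=6, col=7), (row=7, col=0), (row=7, col=6), (row=8, col=1), (row=8, col=5)
  Distance 12: (row=4, col=0), (row=7, col=7), (row=8, col=0), (row=8, col=2), (row=8, col=4), (row=8, col=6), (row=9, col=1), (row=9, col=5)
  Distance 13: (row=3, col=0), (row=8, col=7), (row=9, col=0), (row=9, col=2), (row=9, col=4), (row=9, col=6), (row=10, col=5)
  Distance 14: (row=9, col=3), (row=9, col=7), (row=10, col=0), (row=10, col=2), (row=10, col=4), (row=11, col=5)
  Distance 15: (row=10, col=3), (row=10, col=7), (row=11, col=0), (row=11, col=2), (row=11, col=6)
  Distance 16: (row=11, col=1), (row=11, col=7)
Total reachable: 76 (grid has 76 open cells total)

Answer: Reachable cells: 76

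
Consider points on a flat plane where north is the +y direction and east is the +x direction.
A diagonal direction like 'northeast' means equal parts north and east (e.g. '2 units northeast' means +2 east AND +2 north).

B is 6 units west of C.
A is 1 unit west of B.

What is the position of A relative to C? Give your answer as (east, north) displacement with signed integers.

Answer: A is at (east=-7, north=0) relative to C.

Derivation:
Place C at the origin (east=0, north=0).
  B is 6 units west of C: delta (east=-6, north=+0); B at (east=-6, north=0).
  A is 1 unit west of B: delta (east=-1, north=+0); A at (east=-7, north=0).
Therefore A relative to C: (east=-7, north=0).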